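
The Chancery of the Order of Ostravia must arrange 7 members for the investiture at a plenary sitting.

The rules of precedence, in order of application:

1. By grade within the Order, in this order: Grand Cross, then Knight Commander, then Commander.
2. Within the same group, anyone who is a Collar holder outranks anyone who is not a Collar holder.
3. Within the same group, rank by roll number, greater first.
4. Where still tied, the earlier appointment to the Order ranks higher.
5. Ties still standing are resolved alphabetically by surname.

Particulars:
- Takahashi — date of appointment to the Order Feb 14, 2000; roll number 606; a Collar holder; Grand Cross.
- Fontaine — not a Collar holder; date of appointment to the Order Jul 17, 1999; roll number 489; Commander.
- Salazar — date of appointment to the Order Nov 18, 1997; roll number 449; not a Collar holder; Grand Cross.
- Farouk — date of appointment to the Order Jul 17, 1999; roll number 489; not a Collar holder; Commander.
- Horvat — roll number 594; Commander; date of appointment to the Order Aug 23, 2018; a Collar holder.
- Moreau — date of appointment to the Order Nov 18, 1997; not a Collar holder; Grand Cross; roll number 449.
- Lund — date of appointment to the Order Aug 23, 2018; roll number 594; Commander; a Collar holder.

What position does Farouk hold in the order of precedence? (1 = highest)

By grade within the Order: Takahashi, Moreau and Salazar (Grand Cross); then Horvat, Lund, Farouk and Fontaine (Commander).
Among Takahashi, Moreau and Salazar, a Collar holder before not a Collar holder: Takahashi (a Collar holder) before Moreau and Salazar (not a Collar holder).
Moreau and Salazar both have roll number 449, so the next rule applies.
Moreau and Salazar both have date of appointment to the Order Nov 18, 1997, so the next rule applies.
Among Moreau and Salazar, alphabetically by surname: Moreau before Salazar.
Among Horvat, Lund, Farouk and Fontaine, a Collar holder before not a Collar holder: Horvat and Lund (a Collar holder) before Farouk and Fontaine (not a Collar holder).
Horvat and Lund both have roll number 594, so the next rule applies.
Horvat and Lund both have date of appointment to the Order Aug 23, 2018, so the next rule applies.
Among Horvat and Lund, alphabetically by surname: Horvat before Lund.
Farouk and Fontaine both have roll number 489, so the next rule applies.
Farouk and Fontaine both have date of appointment to the Order Jul 17, 1999, so the next rule applies.
Among Farouk and Fontaine, alphabetically by surname: Farouk before Fontaine.
Order: Takahashi, Moreau, Salazar, Horvat, Lund, Farouk, Fontaine. So position 6.

6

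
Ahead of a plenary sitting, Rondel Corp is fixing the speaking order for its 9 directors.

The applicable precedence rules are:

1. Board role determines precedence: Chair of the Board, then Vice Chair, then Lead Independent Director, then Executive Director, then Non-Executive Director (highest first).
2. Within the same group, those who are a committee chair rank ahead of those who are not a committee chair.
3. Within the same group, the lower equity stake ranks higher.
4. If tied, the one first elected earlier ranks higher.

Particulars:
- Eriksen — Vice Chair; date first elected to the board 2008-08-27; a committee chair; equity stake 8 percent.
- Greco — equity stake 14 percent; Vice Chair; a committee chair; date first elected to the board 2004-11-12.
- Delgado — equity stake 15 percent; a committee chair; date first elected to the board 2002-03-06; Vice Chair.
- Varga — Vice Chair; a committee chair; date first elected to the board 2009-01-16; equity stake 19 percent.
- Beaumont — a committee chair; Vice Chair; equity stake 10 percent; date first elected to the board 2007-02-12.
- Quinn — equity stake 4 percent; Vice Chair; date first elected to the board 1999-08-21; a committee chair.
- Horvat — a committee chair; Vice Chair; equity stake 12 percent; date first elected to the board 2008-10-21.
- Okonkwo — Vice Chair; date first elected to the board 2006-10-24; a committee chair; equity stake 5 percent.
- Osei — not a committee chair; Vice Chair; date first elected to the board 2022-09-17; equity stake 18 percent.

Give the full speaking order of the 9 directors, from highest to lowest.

By board role: Quinn, Okonkwo, Eriksen, Beaumont, Horvat, Greco, Delgado, Varga and Osei (Vice Chair).
Among Quinn, Okonkwo, Eriksen, Beaumont, Horvat, Greco, Delgado, Varga and Osei, a committee chair before not a committee chair: Quinn, Okonkwo, Eriksen, Beaumont, Horvat, Greco, Delgado and Varga (a committee chair) before Osei (not a committee chair).
Among Quinn, Okonkwo, Eriksen, Beaumont, Horvat, Greco, Delgado and Varga, by equity stake (lower first): Quinn (4 percent) before Okonkwo (5 percent) before Eriksen (8 percent) before Beaumont (10 percent) before Horvat (12 percent) before Greco (14 percent) before Delgado (15 percent) before Varga (19 percent).
Full order: Quinn, Okonkwo, Eriksen, Beaumont, Horvat, Greco, Delgado, Varga, Osei.

Quinn, Okonkwo, Eriksen, Beaumont, Horvat, Greco, Delgado, Varga, Osei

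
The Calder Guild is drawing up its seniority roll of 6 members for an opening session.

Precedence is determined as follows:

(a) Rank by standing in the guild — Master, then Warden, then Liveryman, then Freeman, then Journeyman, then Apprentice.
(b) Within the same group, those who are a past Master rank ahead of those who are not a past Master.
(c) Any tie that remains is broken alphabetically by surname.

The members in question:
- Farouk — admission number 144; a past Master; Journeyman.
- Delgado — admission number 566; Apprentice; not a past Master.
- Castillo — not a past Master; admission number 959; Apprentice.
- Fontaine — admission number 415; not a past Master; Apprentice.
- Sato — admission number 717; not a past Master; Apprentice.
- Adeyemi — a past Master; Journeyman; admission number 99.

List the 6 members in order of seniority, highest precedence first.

Adeyemi, Farouk, Castillo, Delgado, Fontaine, Sato

By standing in the guild: Adeyemi and Farouk (Journeyman); then Castillo, Delgado, Fontaine and Sato (Apprentice).
Adeyemi and Farouk are each a past Master, so the next rule applies.
Among Adeyemi and Farouk, alphabetically by surname: Adeyemi before Farouk.
Castillo, Delgado, Fontaine and Sato are each not a past Master, so the next rule applies.
Among Castillo, Delgado, Fontaine and Sato, alphabetically by surname: Castillo before Delgado before Fontaine before Sato.
Full order: Adeyemi, Farouk, Castillo, Delgado, Fontaine, Sato.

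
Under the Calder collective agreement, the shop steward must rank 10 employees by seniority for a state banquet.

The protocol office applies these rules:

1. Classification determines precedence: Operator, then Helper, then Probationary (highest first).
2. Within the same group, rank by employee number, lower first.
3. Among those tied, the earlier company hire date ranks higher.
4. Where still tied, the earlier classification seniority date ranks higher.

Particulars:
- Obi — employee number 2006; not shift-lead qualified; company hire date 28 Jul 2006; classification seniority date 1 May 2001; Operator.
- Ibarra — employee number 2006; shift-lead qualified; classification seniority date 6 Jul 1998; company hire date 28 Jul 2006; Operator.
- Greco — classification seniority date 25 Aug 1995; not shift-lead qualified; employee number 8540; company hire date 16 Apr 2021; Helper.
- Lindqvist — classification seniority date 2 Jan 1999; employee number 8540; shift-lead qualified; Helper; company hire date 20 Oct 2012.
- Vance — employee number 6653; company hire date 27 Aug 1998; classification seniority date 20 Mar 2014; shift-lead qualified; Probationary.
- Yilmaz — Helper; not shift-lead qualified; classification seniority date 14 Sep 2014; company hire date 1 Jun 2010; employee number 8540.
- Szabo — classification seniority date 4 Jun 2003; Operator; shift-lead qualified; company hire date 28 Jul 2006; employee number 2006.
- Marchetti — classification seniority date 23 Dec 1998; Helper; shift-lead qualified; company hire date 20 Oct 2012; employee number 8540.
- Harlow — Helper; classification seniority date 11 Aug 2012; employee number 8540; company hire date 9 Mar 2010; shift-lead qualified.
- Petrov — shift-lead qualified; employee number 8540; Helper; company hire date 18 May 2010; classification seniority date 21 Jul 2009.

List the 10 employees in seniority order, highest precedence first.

Ibarra, Obi, Szabo, Harlow, Petrov, Yilmaz, Marchetti, Lindqvist, Greco, Vance

By classification: Ibarra, Obi and Szabo (Operator); then Harlow, Petrov, Yilmaz, Marchetti, Lindqvist and Greco (Helper); then Vance (Probationary).
Ibarra, Obi and Szabo all have employee number 2006, so the next rule applies.
Ibarra, Obi and Szabo all have company hire date 28 Jul 2006, so the next rule applies.
Among Ibarra, Obi and Szabo, by classification seniority date (earlier first): Ibarra (6 Jul 1998) before Obi (1 May 2001) before Szabo (4 Jun 2003).
Harlow, Petrov, Yilmaz, Marchetti, Lindqvist and Greco all have employee number 8540, so the next rule applies.
Among Harlow, Petrov, Yilmaz, Marchetti, Lindqvist and Greco, by company hire date (earlier first): Harlow (9 Mar 2010) before Petrov (18 May 2010) before Yilmaz (1 Jun 2010) before Marchetti and Lindqvist (20 Oct 2012) before Greco (16 Apr 2021).
Among Marchetti and Lindqvist, by classification seniority date (earlier first): Marchetti (23 Dec 1998) before Lindqvist (2 Jan 1999).
Full order: Ibarra, Obi, Szabo, Harlow, Petrov, Yilmaz, Marchetti, Lindqvist, Greco, Vance.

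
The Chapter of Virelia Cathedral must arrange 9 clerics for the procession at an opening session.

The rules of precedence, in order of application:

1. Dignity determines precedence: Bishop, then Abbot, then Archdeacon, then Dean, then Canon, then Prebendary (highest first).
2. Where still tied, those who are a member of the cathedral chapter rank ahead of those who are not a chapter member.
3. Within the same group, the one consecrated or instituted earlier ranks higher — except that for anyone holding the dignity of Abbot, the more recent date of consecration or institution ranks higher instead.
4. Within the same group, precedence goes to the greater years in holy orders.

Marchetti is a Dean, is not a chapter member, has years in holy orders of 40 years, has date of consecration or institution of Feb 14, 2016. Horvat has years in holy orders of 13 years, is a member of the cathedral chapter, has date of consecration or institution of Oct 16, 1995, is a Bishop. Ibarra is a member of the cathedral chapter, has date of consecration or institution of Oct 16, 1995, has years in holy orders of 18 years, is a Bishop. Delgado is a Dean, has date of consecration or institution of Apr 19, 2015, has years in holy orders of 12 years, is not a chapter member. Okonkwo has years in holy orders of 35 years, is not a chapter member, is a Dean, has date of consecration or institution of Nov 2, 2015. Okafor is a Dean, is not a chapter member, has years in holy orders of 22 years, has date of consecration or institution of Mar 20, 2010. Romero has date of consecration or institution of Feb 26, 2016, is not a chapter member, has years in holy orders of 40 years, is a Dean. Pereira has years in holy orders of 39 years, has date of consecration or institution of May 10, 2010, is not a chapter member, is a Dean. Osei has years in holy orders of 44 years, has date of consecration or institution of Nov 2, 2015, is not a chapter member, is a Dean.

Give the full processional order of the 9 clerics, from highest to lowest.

By dignity: Ibarra and Horvat (Bishop); then Okafor, Pereira, Delgado, Osei, Okonkwo, Marchetti and Romero (Dean).
Ibarra and Horvat are each a member of the cathedral chapter, so the next rule applies.
Ibarra and Horvat both have date of consecration or institution Oct 16, 1995, so the next rule applies.
Among Ibarra and Horvat, by years in holy orders (higher first): Ibarra (18 years) before Horvat (13 years).
Okafor, Pereira, Delgado, Osei, Okonkwo, Marchetti and Romero are each not a chapter member, so the next rule applies.
Among Okafor, Pereira, Delgado, Osei, Okonkwo, Marchetti and Romero, by date of consecration or institution (earlier first): Okafor (Mar 20, 2010) before Pereira (May 10, 2010) before Delgado (Apr 19, 2015) before Osei and Okonkwo (Nov 2, 2015) before Marchetti (Feb 14, 2016) before Romero (Feb 26, 2016).
Among Osei and Okonkwo, by years in holy orders (higher first): Osei (44 years) before Okonkwo (35 years).
Full order: Ibarra, Horvat, Okafor, Pereira, Delgado, Osei, Okonkwo, Marchetti, Romero.

Ibarra, Horvat, Okafor, Pereira, Delgado, Osei, Okonkwo, Marchetti, Romero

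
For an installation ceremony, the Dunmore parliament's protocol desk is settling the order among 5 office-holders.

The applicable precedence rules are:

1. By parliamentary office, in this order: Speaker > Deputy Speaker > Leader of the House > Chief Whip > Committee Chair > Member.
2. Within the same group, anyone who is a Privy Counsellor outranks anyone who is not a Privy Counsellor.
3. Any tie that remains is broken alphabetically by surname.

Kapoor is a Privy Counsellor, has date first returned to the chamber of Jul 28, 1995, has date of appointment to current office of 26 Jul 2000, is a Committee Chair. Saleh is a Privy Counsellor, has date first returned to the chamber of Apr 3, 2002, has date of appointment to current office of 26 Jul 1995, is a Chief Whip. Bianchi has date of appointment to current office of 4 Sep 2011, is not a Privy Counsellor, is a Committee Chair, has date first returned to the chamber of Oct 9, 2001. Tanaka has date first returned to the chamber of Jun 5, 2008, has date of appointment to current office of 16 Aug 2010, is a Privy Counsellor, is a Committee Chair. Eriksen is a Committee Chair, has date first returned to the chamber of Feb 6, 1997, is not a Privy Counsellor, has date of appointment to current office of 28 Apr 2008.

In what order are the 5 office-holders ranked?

Saleh, Kapoor, Tanaka, Bianchi, Eriksen

By parliamentary office: Saleh (Chief Whip); then Kapoor, Tanaka, Bianchi and Eriksen (Committee Chair).
Among Kapoor, Tanaka, Bianchi and Eriksen, a Privy Counsellor before not a Privy Counsellor: Kapoor and Tanaka (a Privy Counsellor) before Bianchi and Eriksen (not a Privy Counsellor).
Among Kapoor and Tanaka, alphabetically by surname: Kapoor before Tanaka.
Among Bianchi and Eriksen, alphabetically by surname: Bianchi before Eriksen.
Full order: Saleh, Kapoor, Tanaka, Bianchi, Eriksen.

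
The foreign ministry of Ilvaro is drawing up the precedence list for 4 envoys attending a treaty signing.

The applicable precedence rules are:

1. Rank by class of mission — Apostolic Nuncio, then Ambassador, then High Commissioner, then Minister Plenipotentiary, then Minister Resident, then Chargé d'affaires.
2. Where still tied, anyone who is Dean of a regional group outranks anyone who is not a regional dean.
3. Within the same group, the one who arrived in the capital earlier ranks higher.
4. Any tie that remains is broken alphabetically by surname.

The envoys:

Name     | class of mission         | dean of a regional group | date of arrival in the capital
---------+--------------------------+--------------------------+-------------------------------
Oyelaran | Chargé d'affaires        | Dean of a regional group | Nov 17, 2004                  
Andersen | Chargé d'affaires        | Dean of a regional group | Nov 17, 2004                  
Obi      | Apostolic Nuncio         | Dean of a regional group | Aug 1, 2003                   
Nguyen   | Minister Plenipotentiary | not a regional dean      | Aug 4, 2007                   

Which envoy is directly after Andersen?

Oyelaran

By class of mission: Obi (Apostolic Nuncio); then Nguyen (Minister Plenipotentiary); then Andersen and Oyelaran (Chargé d'affaires).
Andersen and Oyelaran are each Dean of a regional group, so the next rule applies.
Andersen and Oyelaran both have date of arrival in the capital Nov 17, 2004, so the next rule applies.
Among Andersen and Oyelaran, alphabetically by surname: Andersen before Oyelaran.
Order: Obi, Nguyen, Andersen, Oyelaran.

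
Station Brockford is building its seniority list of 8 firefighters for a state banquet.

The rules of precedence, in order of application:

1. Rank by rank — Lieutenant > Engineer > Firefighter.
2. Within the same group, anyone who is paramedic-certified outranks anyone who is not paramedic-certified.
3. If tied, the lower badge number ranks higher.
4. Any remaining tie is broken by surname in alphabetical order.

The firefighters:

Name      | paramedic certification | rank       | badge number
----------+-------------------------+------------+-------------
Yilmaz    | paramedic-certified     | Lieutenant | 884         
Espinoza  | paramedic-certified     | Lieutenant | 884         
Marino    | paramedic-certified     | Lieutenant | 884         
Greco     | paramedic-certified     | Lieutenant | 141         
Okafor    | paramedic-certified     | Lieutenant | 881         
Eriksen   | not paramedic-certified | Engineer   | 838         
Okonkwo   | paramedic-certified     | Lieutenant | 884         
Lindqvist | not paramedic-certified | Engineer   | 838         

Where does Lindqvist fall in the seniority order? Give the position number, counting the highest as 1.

8

By rank: Greco, Okafor, Espinoza, Marino, Okonkwo and Yilmaz (Lieutenant); then Eriksen and Lindqvist (Engineer).
Greco, Okafor, Espinoza, Marino, Okonkwo and Yilmaz are each paramedic-certified, so the next rule applies.
Among Greco, Okafor, Espinoza, Marino, Okonkwo and Yilmaz, by badge number (lower first): Greco (141) before Okafor (881) before Espinoza, Marino, Okonkwo and Yilmaz (884).
Among Espinoza, Marino, Okonkwo and Yilmaz, alphabetically by surname: Espinoza before Marino before Okonkwo before Yilmaz.
Eriksen and Lindqvist are each not paramedic-certified, so the next rule applies.
Eriksen and Lindqvist both have badge number 838, so the next rule applies.
Among Eriksen and Lindqvist, alphabetically by surname: Eriksen before Lindqvist.
Order: Greco, Okafor, Espinoza, Marino, Okonkwo, Yilmaz, Eriksen, Lindqvist. So position 8.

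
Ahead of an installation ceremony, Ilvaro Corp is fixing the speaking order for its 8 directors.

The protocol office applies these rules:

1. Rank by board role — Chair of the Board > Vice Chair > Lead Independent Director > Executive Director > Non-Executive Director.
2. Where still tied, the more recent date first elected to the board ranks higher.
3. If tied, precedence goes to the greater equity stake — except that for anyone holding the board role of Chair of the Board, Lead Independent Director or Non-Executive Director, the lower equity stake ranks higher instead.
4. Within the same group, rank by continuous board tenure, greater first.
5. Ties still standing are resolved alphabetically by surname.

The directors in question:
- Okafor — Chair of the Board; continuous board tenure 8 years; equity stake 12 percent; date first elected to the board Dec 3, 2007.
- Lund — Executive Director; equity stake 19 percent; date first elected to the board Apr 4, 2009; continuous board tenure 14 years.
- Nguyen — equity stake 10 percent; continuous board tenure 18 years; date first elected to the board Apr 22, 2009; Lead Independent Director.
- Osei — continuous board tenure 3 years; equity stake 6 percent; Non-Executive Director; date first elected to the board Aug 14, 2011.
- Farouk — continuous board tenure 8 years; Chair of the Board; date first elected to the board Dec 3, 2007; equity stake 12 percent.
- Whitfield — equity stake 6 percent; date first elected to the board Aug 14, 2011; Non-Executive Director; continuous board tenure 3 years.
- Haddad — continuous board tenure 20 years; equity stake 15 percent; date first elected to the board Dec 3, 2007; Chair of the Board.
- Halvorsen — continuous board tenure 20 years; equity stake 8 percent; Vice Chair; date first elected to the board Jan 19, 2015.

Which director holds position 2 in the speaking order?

Okafor

By board role: Farouk, Okafor and Haddad (Chair of the Board); then Halvorsen (Vice Chair); then Nguyen (Lead Independent Director); then Lund (Executive Director); then Osei and Whitfield (Non-Executive Director).
Farouk, Okafor and Haddad all have date first elected to the board Dec 3, 2007, so the next rule applies.
Among Farouk, Okafor and Haddad, by equity stake (lower first) (reversed rule for this group): Farouk and Okafor (12 percent) before Haddad (15 percent).
Farouk and Okafor both have continuous board tenure 8 years, so the next rule applies.
Among Farouk and Okafor, alphabetically by surname: Farouk before Okafor.
Osei and Whitfield both have date first elected to the board Aug 14, 2011, so the next rule applies.
Osei and Whitfield both have equity stake 6 percent, so the next rule applies.
Osei and Whitfield both have continuous board tenure 3 years, so the next rule applies.
Among Osei and Whitfield, alphabetically by surname: Osei before Whitfield.
Order: Farouk, Okafor, Haddad, Halvorsen, Nguyen, Lund, Osei, Whitfield.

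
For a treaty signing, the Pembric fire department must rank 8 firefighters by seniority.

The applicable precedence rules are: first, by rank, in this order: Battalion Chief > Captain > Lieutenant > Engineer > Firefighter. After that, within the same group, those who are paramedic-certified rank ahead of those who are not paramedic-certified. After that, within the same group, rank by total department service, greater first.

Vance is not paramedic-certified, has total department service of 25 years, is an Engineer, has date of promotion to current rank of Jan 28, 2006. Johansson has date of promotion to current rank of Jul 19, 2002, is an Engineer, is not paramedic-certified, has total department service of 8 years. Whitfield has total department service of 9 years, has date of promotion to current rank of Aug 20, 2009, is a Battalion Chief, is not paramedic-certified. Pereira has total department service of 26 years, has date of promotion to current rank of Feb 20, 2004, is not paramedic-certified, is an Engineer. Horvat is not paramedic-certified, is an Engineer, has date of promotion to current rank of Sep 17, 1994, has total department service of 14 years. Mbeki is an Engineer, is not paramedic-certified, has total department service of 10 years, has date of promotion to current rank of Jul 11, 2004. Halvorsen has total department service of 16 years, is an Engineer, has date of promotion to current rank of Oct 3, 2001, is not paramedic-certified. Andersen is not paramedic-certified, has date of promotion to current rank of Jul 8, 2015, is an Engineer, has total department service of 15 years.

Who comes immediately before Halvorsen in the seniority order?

By rank: Whitfield (Battalion Chief); then Pereira, Vance, Halvorsen, Andersen, Horvat, Mbeki and Johansson (Engineer).
Pereira, Vance, Halvorsen, Andersen, Horvat, Mbeki and Johansson are each not paramedic-certified, so the next rule applies.
Among Pereira, Vance, Halvorsen, Andersen, Horvat, Mbeki and Johansson, by total department service (higher first): Pereira (26 years) before Vance (25 years) before Halvorsen (16 years) before Andersen (15 years) before Horvat (14 years) before Mbeki (10 years) before Johansson (8 years).
Order: Whitfield, Pereira, Vance, Halvorsen, Andersen, Horvat, Mbeki, Johansson.

Vance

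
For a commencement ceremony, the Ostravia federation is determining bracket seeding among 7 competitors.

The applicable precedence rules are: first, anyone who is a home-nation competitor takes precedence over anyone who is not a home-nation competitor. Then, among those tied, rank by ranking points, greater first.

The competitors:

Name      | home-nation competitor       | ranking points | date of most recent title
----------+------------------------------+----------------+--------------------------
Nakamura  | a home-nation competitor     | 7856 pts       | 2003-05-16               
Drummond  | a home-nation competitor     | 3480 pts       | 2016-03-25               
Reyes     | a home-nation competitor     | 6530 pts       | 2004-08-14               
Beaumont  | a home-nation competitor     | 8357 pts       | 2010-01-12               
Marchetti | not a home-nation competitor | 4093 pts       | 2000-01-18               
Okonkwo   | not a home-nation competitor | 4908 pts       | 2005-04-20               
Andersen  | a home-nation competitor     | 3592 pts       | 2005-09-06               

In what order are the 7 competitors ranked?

By the first rule: Beaumont, Nakamura, Reyes, Andersen and Drummond (each a home-nation competitor); then Okonkwo and Marchetti (both not a home-nation competitor).
Among Beaumont, Nakamura, Reyes, Andersen and Drummond, by ranking points (higher first): Beaumont (8357 pts) before Nakamura (7856 pts) before Reyes (6530 pts) before Andersen (3592 pts) before Drummond (3480 pts).
Among Okonkwo and Marchetti, by ranking points (higher first): Okonkwo (4908 pts) before Marchetti (4093 pts).
Full order: Beaumont, Nakamura, Reyes, Andersen, Drummond, Okonkwo, Marchetti.

Beaumont, Nakamura, Reyes, Andersen, Drummond, Okonkwo, Marchetti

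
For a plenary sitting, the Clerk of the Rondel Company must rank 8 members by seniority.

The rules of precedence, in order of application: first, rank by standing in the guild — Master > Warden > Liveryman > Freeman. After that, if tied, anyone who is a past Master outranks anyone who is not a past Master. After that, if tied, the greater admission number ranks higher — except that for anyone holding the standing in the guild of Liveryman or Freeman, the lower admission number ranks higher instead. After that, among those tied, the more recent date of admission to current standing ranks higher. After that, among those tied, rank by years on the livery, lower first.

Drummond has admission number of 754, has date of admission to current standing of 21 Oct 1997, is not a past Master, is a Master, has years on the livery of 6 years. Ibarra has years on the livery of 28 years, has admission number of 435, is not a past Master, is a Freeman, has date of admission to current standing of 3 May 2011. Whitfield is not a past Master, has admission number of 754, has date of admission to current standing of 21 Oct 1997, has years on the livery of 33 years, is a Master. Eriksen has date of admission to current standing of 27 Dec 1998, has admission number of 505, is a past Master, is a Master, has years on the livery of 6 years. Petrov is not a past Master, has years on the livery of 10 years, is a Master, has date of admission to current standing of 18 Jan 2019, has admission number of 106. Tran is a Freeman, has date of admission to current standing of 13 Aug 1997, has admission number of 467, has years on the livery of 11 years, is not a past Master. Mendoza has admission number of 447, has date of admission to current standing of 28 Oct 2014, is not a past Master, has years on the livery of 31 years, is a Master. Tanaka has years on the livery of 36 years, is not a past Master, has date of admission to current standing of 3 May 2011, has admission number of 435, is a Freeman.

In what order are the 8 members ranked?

Eriksen, Drummond, Whitfield, Mendoza, Petrov, Ibarra, Tanaka, Tran

By standing in the guild: Eriksen, Drummond, Whitfield, Mendoza and Petrov (Master); then Ibarra, Tanaka and Tran (Freeman).
Among Eriksen, Drummond, Whitfield, Mendoza and Petrov, a past Master before not a past Master: Eriksen (a past Master) before Drummond, Whitfield, Mendoza and Petrov (not a past Master).
Among Drummond, Whitfield, Mendoza and Petrov, by admission number (higher first): Drummond and Whitfield (754) before Mendoza (447) before Petrov (106).
Drummond and Whitfield both have date of admission to current standing 21 Oct 1997, so the next rule applies.
Among Drummond and Whitfield, by years on the livery (lower first): Drummond (6 years) before Whitfield (33 years).
Ibarra, Tanaka and Tran are each not a past Master, so the next rule applies.
Among Ibarra, Tanaka and Tran, by admission number (lower first) (reversed rule for this group): Ibarra and Tanaka (435) before Tran (467).
Ibarra and Tanaka both have date of admission to current standing 3 May 2011, so the next rule applies.
Among Ibarra and Tanaka, by years on the livery (lower first): Ibarra (28 years) before Tanaka (36 years).
Full order: Eriksen, Drummond, Whitfield, Mendoza, Petrov, Ibarra, Tanaka, Tran.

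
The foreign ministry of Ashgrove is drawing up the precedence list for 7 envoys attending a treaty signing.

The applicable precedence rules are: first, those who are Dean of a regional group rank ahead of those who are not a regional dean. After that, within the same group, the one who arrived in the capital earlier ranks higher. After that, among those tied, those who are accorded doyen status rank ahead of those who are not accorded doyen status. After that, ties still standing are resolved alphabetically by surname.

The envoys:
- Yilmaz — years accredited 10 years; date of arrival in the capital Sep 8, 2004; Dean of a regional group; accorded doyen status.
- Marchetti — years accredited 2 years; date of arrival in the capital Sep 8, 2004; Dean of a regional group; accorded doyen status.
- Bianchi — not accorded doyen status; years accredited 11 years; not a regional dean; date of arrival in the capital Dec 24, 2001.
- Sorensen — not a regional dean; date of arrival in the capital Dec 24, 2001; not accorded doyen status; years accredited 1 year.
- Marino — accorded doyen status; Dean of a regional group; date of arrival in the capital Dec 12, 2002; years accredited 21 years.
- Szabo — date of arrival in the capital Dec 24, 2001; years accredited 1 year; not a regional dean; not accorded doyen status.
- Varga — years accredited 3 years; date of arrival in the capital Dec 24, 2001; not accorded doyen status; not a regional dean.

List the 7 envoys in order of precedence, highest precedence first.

Marino, Marchetti, Yilmaz, Bianchi, Sorensen, Szabo, Varga

By the first rule: Marino, Marchetti and Yilmaz (each Dean of a regional group); then Bianchi, Sorensen, Szabo and Varga (each not a regional dean).
Among Marino, Marchetti and Yilmaz, by date of arrival in the capital (earlier first): Marino (Dec 12, 2002) before Marchetti and Yilmaz (Sep 8, 2004).
Marchetti and Yilmaz are each accorded doyen status, so the next rule applies.
Among Marchetti and Yilmaz, alphabetically by surname: Marchetti before Yilmaz.
Bianchi, Sorensen, Szabo and Varga all have date of arrival in the capital Dec 24, 2001, so the next rule applies.
Bianchi, Sorensen, Szabo and Varga are each not accorded doyen status, so the next rule applies.
Among Bianchi, Sorensen, Szabo and Varga, alphabetically by surname: Bianchi before Sorensen before Szabo before Varga.
Full order: Marino, Marchetti, Yilmaz, Bianchi, Sorensen, Szabo, Varga.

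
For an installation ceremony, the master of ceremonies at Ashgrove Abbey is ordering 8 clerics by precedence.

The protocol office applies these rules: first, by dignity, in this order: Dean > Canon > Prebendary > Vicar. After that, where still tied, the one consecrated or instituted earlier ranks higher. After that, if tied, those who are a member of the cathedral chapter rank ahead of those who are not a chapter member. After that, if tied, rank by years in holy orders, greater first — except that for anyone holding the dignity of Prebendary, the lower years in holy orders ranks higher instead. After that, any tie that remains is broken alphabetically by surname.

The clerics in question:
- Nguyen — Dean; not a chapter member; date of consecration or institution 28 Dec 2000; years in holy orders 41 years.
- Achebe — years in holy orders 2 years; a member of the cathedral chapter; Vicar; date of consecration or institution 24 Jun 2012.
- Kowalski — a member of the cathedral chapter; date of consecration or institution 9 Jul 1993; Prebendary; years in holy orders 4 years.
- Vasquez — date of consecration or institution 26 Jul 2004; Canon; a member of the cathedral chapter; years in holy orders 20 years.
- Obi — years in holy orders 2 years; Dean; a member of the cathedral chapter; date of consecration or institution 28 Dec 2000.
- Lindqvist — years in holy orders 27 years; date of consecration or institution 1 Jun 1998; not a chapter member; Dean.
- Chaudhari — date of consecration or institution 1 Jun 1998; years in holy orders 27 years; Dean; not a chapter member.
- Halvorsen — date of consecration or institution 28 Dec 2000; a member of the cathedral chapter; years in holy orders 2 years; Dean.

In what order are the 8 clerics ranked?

Chaudhari, Lindqvist, Halvorsen, Obi, Nguyen, Vasquez, Kowalski, Achebe

By dignity: Chaudhari, Lindqvist, Halvorsen, Obi and Nguyen (Dean); then Vasquez (Canon); then Kowalski (Prebendary); then Achebe (Vicar).
Among Chaudhari, Lindqvist, Halvorsen, Obi and Nguyen, by date of consecration or institution (earlier first): Chaudhari and Lindqvist (1 Jun 1998) before Halvorsen, Obi and Nguyen (28 Dec 2000).
Chaudhari and Lindqvist are each not a chapter member, so the next rule applies.
Chaudhari and Lindqvist both have years in holy orders 27 years, so the next rule applies.
Among Chaudhari and Lindqvist, alphabetically by surname: Chaudhari before Lindqvist.
Among Halvorsen, Obi and Nguyen, a member of the cathedral chapter before not a chapter member: Halvorsen and Obi (a member of the cathedral chapter) before Nguyen (not a chapter member).
Halvorsen and Obi both have years in holy orders 2 years, so the next rule applies.
Among Halvorsen and Obi, alphabetically by surname: Halvorsen before Obi.
Full order: Chaudhari, Lindqvist, Halvorsen, Obi, Nguyen, Vasquez, Kowalski, Achebe.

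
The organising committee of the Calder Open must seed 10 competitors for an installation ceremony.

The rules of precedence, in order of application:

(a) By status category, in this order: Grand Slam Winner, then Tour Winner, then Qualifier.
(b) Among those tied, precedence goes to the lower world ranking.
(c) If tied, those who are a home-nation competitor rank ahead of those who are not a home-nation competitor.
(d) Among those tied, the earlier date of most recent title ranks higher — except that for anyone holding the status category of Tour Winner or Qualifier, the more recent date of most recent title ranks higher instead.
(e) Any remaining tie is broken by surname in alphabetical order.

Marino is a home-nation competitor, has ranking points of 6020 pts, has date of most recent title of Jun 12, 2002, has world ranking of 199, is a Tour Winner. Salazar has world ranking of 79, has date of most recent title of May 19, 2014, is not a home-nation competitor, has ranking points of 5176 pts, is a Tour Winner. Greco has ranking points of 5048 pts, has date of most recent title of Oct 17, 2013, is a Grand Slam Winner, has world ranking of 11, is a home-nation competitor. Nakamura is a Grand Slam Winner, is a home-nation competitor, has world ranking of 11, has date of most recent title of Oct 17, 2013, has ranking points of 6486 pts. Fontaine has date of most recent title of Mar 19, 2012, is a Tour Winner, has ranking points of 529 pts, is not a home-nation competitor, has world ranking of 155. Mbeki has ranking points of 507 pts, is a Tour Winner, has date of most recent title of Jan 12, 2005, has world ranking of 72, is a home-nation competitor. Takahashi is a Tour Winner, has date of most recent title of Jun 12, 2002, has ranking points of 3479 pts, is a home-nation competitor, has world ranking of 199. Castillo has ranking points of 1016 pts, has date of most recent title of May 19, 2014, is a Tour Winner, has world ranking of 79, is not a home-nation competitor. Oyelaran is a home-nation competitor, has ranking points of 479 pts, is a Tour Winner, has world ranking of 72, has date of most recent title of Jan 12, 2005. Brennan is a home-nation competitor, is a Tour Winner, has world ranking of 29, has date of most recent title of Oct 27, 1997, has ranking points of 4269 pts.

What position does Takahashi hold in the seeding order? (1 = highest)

10

By status category: Greco and Nakamura (Grand Slam Winner); then Brennan, Mbeki, Oyelaran, Castillo, Salazar, Fontaine, Marino and Takahashi (Tour Winner).
Greco and Nakamura both have world ranking 11, so the next rule applies.
Greco and Nakamura are each a home-nation competitor, so the next rule applies.
Greco and Nakamura both have date of most recent title Oct 17, 2013, so the next rule applies.
Among Greco and Nakamura, alphabetically by surname: Greco before Nakamura.
Among Brennan, Mbeki, Oyelaran, Castillo, Salazar, Fontaine, Marino and Takahashi, by world ranking (lower first): Brennan (29) before Mbeki and Oyelaran (72) before Castillo and Salazar (79) before Fontaine (155) before Marino and Takahashi (199).
Mbeki and Oyelaran are each a home-nation competitor, so the next rule applies.
Mbeki and Oyelaran both have date of most recent title Jan 12, 2005, so the next rule applies.
Among Mbeki and Oyelaran, alphabetically by surname: Mbeki before Oyelaran.
Castillo and Salazar are each not a home-nation competitor, so the next rule applies.
Castillo and Salazar both have date of most recent title May 19, 2014, so the next rule applies.
Among Castillo and Salazar, alphabetically by surname: Castillo before Salazar.
Marino and Takahashi are each a home-nation competitor, so the next rule applies.
Marino and Takahashi both have date of most recent title Jun 12, 2002, so the next rule applies.
Among Marino and Takahashi, alphabetically by surname: Marino before Takahashi.
Order: Greco, Nakamura, Brennan, Mbeki, Oyelaran, Castillo, Salazar, Fontaine, Marino, Takahashi. So position 10.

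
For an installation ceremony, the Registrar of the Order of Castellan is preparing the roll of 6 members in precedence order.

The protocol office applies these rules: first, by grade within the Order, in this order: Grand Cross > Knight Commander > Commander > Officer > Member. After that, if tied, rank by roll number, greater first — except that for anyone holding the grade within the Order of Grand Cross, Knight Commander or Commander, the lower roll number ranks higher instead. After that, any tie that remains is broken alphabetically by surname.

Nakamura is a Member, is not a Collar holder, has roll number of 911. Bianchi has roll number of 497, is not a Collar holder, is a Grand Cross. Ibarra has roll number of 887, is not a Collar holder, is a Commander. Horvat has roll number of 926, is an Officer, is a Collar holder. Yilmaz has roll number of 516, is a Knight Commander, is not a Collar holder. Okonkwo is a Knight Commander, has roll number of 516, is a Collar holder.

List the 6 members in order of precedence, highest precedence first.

By grade within the Order: Bianchi (Grand Cross); then Okonkwo and Yilmaz (Knight Commander); then Ibarra (Commander); then Horvat (Officer); then Nakamura (Member).
Okonkwo and Yilmaz both have roll number 516, so the next rule applies.
Among Okonkwo and Yilmaz, alphabetically by surname: Okonkwo before Yilmaz.
Full order: Bianchi, Okonkwo, Yilmaz, Ibarra, Horvat, Nakamura.

Bianchi, Okonkwo, Yilmaz, Ibarra, Horvat, Nakamura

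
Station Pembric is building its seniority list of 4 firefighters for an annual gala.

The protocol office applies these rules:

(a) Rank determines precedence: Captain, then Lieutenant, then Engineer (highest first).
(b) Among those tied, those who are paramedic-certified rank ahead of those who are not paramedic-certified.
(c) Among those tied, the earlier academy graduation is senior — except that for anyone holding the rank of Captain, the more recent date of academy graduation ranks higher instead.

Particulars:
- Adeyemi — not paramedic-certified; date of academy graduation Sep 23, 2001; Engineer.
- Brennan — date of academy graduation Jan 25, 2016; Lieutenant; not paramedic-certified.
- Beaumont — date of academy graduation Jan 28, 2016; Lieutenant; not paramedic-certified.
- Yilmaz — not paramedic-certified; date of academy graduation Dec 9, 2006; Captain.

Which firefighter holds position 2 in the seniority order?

Brennan

By rank: Yilmaz (Captain); then Brennan and Beaumont (Lieutenant); then Adeyemi (Engineer).
Brennan and Beaumont are each not paramedic-certified, so the next rule applies.
Among Brennan and Beaumont, by date of academy graduation (earlier first): Brennan (Jan 25, 2016) before Beaumont (Jan 28, 2016).
Order: Yilmaz, Brennan, Beaumont, Adeyemi.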